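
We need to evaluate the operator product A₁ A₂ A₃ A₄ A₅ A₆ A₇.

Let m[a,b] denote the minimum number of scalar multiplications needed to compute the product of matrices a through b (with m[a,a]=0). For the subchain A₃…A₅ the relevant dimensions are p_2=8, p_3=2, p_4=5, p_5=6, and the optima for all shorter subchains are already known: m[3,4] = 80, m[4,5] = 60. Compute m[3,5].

m[3,5] = min over k∈[3,4] of m[3,k]+m[k+1,5]+p_{2}·p_k·p_{5}.
k=3: 0 + 60 + 8·2·6 = 156; k=4: 80 + 0 + 8·5·6 = 320.
Minimum: 156 at k=3.

156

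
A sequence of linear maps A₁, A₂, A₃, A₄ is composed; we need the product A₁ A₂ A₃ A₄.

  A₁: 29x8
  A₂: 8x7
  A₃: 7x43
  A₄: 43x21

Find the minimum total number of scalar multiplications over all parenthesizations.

12208

Adjacent pairs: A₁A₂ = 29·8·7 = 1624; A₂A₃ = 8·7·43 = 2408; A₃A₄ = 7·43·21 = 6321.
Length 3: A₁..A₃: k=1: 0+2408+29·8·43=12384; k=2: 1624+0+29·7·43=10353 → min 10353 | A₂..A₄: k=2: 0+6321+8·7·21=7497; k=3: 2408+0+8·43·21=9632 → min 7497.
Length 4: A₁..A₄: k=1: 0+7497+29·8·21=12369; k=2: 1624+6321+29·7·21=12208; k=3: 10353+0+29·43·21=36540 → min 12208.
Optimal order: ((A₁ A₂) (A₃ A₄)) with cost 12208.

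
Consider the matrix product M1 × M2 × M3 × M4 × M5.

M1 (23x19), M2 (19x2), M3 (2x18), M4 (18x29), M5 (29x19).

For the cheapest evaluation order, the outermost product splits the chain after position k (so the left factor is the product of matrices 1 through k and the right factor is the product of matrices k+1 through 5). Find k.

Adjacent pairs: M1M2 = 23·19·2 = 874; M2M3 = 19·2·18 = 684; M3M4 = 2·18·29 = 1044; M4M5 = 18·29·19 = 9918.
Length 3: M1..M3: k=1: 0+684+23·19·18=8550; k=2: 874+0+23·2·18=1702 → min 1702 | M2..M4: k=2: 0+1044+19·2·29=2146; k=3: 684+0+19·18·29=10602 → min 2146 | M3..M5: k=3: 0+9918+2·18·19=10602; k=4: 1044+0+2·29·19=2146 → min 2146.
Length 4: M1..M4: k=1: 0+2146+23·19·29=14819; k=2: 874+1044+23·2·29=3252; k=3: 1702+0+23·18·29=13708 → min 3252 | M2..M5: k=2: 0+2146+19·2·19=2868; k=3: 684+9918+19·18·19=17100; k=4: 2146+0+19·29·19=12615 → min 2868.
Top-level splits: k=1: (M1..M1)·(M2..M5) → 0+2868+23·19·19 = 11171; k=2: (M1..M2)·(M3..M5) → 874+2146+23·2·19 = 3894; k=3: (M1..M3)·(M4..M5) → 1702+9918+23·18·19 = 19486; k=4: (M1..M4)·(M5..M5) → 3252+0+23·29·19 = 15925.
Best split is after M2, i.e. k = 2.

2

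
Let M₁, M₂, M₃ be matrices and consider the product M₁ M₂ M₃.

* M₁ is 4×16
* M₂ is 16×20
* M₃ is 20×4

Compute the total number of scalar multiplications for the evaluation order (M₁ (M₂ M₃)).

1536

(M₂ M₃): 16×20 by 20×4 → 16×4, cost 16·20·4 = 1280
(M₁ (M₂ M₃)): 4×16 by 16×4 → 4×4, cost 4·16·4 = 256; cumulative 1536
Total: 1536 scalar multiplications.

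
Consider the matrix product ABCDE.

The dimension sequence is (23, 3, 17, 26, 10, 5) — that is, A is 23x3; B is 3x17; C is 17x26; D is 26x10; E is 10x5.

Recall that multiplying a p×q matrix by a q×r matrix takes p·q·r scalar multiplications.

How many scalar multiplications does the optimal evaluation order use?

Adjacent pairs: AB = 23·3·17 = 1173; BC = 3·17·26 = 1326; CD = 17·26·10 = 4420; DE = 26·10·5 = 1300.
Length 3: A..C: k=1: 0+1326+23·3·26=3120; k=2: 1173+0+23·17·26=11339 → min 3120 | B..D: k=2: 0+4420+3·17·10=4930; k=3: 1326+0+3·26·10=2106 → min 2106 | C..E: k=3: 0+1300+17·26·5=3510; k=4: 4420+0+17·10·5=5270 → min 3510.
Length 4: A..D: k=1: 0+2106+23·3·10=2796; k=2: 1173+4420+23·17·10=9503; k=3: 3120+0+23·26·10=9100 → min 2796 | B..E: k=2: 0+3510+3·17·5=3765; k=3: 1326+1300+3·26·5=3016; k=4: 2106+0+3·10·5=2256 → min 2256.
Length 5: A..E: k=1: 0+2256+23·3·5=2601; k=2: 1173+3510+23·17·5=6638; k=3: 3120+1300+23·26·5=7410; k=4: 2796+0+23·10·5=3946 → min 2601.
Optimal order: (A(((BC)D)E)) with cost 2601.

2601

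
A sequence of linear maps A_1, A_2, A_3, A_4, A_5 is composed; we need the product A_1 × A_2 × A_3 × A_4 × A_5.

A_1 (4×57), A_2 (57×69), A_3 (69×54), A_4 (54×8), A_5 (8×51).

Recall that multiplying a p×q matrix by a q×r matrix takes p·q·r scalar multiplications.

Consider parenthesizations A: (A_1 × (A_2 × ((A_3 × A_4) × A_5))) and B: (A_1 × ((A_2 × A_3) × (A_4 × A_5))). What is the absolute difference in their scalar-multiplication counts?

Order A = (A_1 × (A_2 × ((A_3 × A_4) × A_5))): (A_3 × A_4): 69×54 by 54×8 → 69×8, cost 69·54·8 = 29808; ((A_3 × A_4) × A_5): 69×8 by 8×51 → 69×51, cost 69·8·51 = 28152; cumulative 57960; (A_2 × ((A_3 × A_4) × A_5)): 57×69 by 69×51 → 57×51, cost 57·69·51 = 200583; cumulative 258543; (A_1 × (A_2 × ((A_3 × A_4) × A_5))): 4×57 by 57×51 → 4×51, cost 4·57·51 = 11628; cumulative 270171. Total 270171.
Order B = (A_1 × ((A_2 × A_3) × (A_4 × A_5))): (A_2 × A_3): 57×69 by 69×54 → 57×54, cost 57·69·54 = 212382; (A_4 × A_5): 54×8 by 8×51 → 54×51, cost 54·8·51 = 22032; ((A_2 × A_3) × (A_4 × A_5)): 57×54 by 54×51 → 57×51, cost 57·54·51 = 156978; cumulative 391392; (A_1 × ((A_2 × A_3) × (A_4 × A_5))): 4×57 by 57×51 → 4×51, cost 4·57·51 = 11628; cumulative 403020. Total 403020.
Difference: |270171 − 403020| = 132849.

132849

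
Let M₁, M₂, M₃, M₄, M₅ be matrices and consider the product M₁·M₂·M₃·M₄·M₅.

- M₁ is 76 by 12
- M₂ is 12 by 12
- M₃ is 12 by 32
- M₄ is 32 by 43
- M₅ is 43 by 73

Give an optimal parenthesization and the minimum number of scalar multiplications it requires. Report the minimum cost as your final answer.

125364

Adjacent pairs: M₁M₂ = 76·12·12 = 10944; M₂M₃ = 12·12·32 = 4608; M₃M₄ = 12·32·43 = 16512; M₄M₅ = 32·43·73 = 100448.
Length 3: M₁..M₃: k=1: 0+4608+76·12·32=33792; k=2: 10944+0+76·12·32=40128 → min 33792 | M₂..M₄: k=2: 0+16512+12·12·43=22704; k=3: 4608+0+12·32·43=21120 → min 21120 | M₃..M₅: k=3: 0+100448+12·32·73=128480; k=4: 16512+0+12·43·73=54180 → min 54180.
Length 4: M₁..M₄: k=1: 0+21120+76·12·43=60336; k=2: 10944+16512+76·12·43=66672; k=3: 33792+0+76·32·43=138368 → min 60336 | M₂..M₅: k=2: 0+54180+12·12·73=64692; k=3: 4608+100448+12·32·73=133088; k=4: 21120+0+12·43·73=58788 → min 58788.
Length 5: M₁..M₅: k=1: 0+58788+76·12·73=125364; k=2: 10944+54180+76·12·73=131700; k=3: 33792+100448+76·32·73=311776; k=4: 60336+0+76·43·73=298900 → min 125364.
Optimal parenthesization: (M₁·(((M₂·M₃)·M₄)·M₅)) with cost 125364.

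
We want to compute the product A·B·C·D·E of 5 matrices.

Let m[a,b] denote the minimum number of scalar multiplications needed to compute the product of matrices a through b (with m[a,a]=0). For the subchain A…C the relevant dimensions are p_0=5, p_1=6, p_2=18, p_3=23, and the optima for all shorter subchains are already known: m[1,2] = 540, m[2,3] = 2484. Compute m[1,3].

2610

m[1,3] = min over k∈[1,2] of m[1,k]+m[k+1,3]+p_{0}·p_k·p_{3}.
k=1: 0 + 2484 + 5·6·23 = 3174; k=2: 540 + 0 + 5·18·23 = 2610.
Minimum: 2610 at k=2.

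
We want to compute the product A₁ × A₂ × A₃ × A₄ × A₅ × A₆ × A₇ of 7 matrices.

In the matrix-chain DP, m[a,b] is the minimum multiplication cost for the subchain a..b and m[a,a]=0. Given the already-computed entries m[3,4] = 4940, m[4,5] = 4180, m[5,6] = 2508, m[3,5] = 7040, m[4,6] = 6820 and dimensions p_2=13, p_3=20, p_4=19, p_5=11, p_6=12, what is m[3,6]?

m[3,6] = min over k∈[3,5] of m[3,k]+m[k+1,6]+p_{2}·p_k·p_{6}.
k=3: 0 + 6820 + 13·20·12 = 9940; k=4: 4940 + 2508 + 13·19·12 = 10412; k=5: 7040 + 0 + 13·11·12 = 8756.
Minimum: 8756 at k=5.

8756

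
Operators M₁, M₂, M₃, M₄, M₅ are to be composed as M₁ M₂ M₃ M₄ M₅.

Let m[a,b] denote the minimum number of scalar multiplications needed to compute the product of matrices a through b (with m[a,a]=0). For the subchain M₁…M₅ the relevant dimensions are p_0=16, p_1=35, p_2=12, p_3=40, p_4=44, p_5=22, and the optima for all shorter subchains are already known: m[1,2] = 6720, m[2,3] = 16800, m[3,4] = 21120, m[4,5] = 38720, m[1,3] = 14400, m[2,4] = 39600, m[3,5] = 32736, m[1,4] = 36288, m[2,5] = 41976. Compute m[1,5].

43680

m[1,5] = min over k∈[1,4] of m[1,k]+m[k+1,5]+p_{0}·p_k·p_{5}.
k=1: 0 + 41976 + 16·35·22 = 54296; k=2: 6720 + 32736 + 16·12·22 = 43680; k=3: 14400 + 38720 + 16·40·22 = 67200; k=4: 36288 + 0 + 16·44·22 = 51776.
Minimum: 43680 at k=2.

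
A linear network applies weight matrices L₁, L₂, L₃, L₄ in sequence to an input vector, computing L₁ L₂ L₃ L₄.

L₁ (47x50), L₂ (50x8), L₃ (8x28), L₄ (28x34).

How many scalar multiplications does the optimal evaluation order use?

39200

Adjacent pairs: L₁L₂ = 47·50·8 = 18800; L₂L₃ = 50·8·28 = 11200; L₃L₄ = 8·28·34 = 7616.
Length 3: L₁..L₃: k=1: 0+11200+47·50·28=77000; k=2: 18800+0+47·8·28=29328 → min 29328 | L₂..L₄: k=2: 0+7616+50·8·34=21216; k=3: 11200+0+50·28·34=58800 → min 21216.
Length 4: L₁..L₄: k=1: 0+21216+47·50·34=101116; k=2: 18800+7616+47·8·34=39200; k=3: 29328+0+47·28·34=74072 → min 39200.
Optimal order: ((L₁ L₂) (L₃ L₄)) with cost 39200.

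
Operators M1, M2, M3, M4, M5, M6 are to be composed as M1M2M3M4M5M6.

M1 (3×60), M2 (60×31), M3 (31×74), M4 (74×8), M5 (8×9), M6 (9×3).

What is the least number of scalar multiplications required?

Adjacent pairs: M1M2 = 3·60·31 = 5580; M2M3 = 60·31·74 = 137640; M3M4 = 31·74·8 = 18352; M4M5 = 74·8·9 = 5328; M5M6 = 8·9·3 = 216.
Length 3: M1..M3: k=1: 0+137640+3·60·74=150960; k=2: 5580+0+3·31·74=12462 → min 12462 | M2..M4: k=2: 0+18352+60·31·8=33232; k=3: 137640+0+60·74·8=173160 → min 33232 | M3..M5: k=3: 0+5328+31·74·9=25974; k=4: 18352+0+31·8·9=20584 → min 20584 | M4..M6: k=4: 0+216+74·8·3=1992; k=5: 5328+0+74·9·3=7326 → min 1992.
Length 4: M1..M4: k=1: 0+33232+3·60·8=34672; k=2: 5580+18352+3·31·8=24676; k=3: 12462+0+3·74·8=14238 → min 14238 | M2..M5: k=2: 0+20584+60·31·9=37324; k=3: 137640+5328+60·74·9=182928; k=4: 33232+0+60·8·9=37552 → min 37324 | M3..M6: k=3: 0+1992+31·74·3=8874; k=4: 18352+216+31·8·3=19312; k=5: 20584+0+31·9·3=21421 → min 8874.
Length 5: M1..M5: k=1: 0+37324+3·60·9=38944; k=2: 5580+20584+3·31·9=27001; k=3: 12462+5328+3·74·9=19788; k=4: 14238+0+3·8·9=14454 → min 14454 | M2..M6: k=2: 0+8874+60·31·3=14454; k=3: 137640+1992+60·74·3=152952; k=4: 33232+216+60·8·3=34888; k=5: 37324+0+60·9·3=38944 → min 14454.
Length 6: M1..M6: k=1: 0+14454+3·60·3=14994; k=2: 5580+8874+3·31·3=14733; k=3: 12462+1992+3·74·3=15120; k=4: 14238+216+3·8·3=14526; k=5: 14454+0+3·9·3=14535 → min 14526.
Optimal order: ((((M1M2)M3)M4)(M5M6)) with cost 14526.

14526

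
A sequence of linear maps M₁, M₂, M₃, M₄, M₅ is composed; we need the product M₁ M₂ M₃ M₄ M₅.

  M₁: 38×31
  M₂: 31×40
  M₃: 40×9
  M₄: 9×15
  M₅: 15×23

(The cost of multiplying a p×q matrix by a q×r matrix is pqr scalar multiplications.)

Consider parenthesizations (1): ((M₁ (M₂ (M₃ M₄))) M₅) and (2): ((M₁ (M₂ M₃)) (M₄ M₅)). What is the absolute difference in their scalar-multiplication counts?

22047

Order (1) = ((M₁ (M₂ (M₃ M₄))) M₅): (M₃ M₄): 40×9 by 9×15 → 40×15, cost 40·9·15 = 5400; (M₂ (M₃ M₄)): 31×40 by 40×15 → 31×15, cost 31·40·15 = 18600; cumulative 24000; (M₁ (M₂ (M₃ M₄))): 38×31 by 31×15 → 38×15, cost 38·31·15 = 17670; cumulative 41670; ((M₁ (M₂ (M₃ M₄))) M₅): 38×15 by 15×23 → 38×23, cost 38·15·23 = 13110; cumulative 54780. Total 54780.
Order (2) = ((M₁ (M₂ M₃)) (M₄ M₅)): (M₂ M₃): 31×40 by 40×9 → 31×9, cost 31·40·9 = 11160; (M₁ (M₂ M₃)): 38×31 by 31×9 → 38×9, cost 38·31·9 = 10602; cumulative 21762; (M₄ M₅): 9×15 by 15×23 → 9×23, cost 9·15·23 = 3105; ((M₁ (M₂ M₃)) (M₄ M₅)): 38×9 by 9×23 → 38×23, cost 38·9·23 = 7866; cumulative 32733. Total 32733.
Difference: |54780 − 32733| = 22047.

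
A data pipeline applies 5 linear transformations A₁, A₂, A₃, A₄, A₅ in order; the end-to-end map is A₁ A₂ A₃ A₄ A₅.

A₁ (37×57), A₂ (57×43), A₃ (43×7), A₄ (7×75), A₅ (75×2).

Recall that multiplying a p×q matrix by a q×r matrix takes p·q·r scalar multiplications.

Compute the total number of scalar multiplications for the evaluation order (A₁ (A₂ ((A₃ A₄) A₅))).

38145

(A₃ A₄): 43×7 by 7×75 → 43×75, cost 43·7·75 = 22575
((A₃ A₄) A₅): 43×75 by 75×2 → 43×2, cost 43·75·2 = 6450; cumulative 29025
(A₂ ((A₃ A₄) A₅)): 57×43 by 43×2 → 57×2, cost 57·43·2 = 4902; cumulative 33927
(A₁ (A₂ ((A₃ A₄) A₅))): 37×57 by 57×2 → 37×2, cost 37·57·2 = 4218; cumulative 38145
Total: 38145 scalar multiplications.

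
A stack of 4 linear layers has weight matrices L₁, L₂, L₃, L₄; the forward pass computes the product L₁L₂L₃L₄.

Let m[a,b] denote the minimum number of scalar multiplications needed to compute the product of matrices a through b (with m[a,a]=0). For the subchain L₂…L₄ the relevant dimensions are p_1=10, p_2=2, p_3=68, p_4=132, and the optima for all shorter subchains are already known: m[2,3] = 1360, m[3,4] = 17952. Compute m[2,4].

m[2,4] = min over k∈[2,3] of m[2,k]+m[k+1,4]+p_{1}·p_k·p_{4}.
k=2: 0 + 17952 + 10·2·132 = 20592; k=3: 1360 + 0 + 10·68·132 = 91120.
Minimum: 20592 at k=2.

20592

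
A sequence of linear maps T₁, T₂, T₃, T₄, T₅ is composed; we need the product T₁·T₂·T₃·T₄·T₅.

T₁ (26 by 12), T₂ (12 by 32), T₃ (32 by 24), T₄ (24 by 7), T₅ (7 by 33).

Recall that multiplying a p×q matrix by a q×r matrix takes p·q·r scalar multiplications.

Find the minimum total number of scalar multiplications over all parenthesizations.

16254

Adjacent pairs: T₁T₂ = 26·12·32 = 9984; T₂T₃ = 12·32·24 = 9216; T₃T₄ = 32·24·7 = 5376; T₄T₅ = 24·7·33 = 5544.
Length 3: T₁..T₃: k=1: 0+9216+26·12·24=16704; k=2: 9984+0+26·32·24=29952 → min 16704 | T₂..T₄: k=2: 0+5376+12·32·7=8064; k=3: 9216+0+12·24·7=11232 → min 8064 | T₃..T₅: k=3: 0+5544+32·24·33=30888; k=4: 5376+0+32·7·33=12768 → min 12768.
Length 4: T₁..T₄: k=1: 0+8064+26·12·7=10248; k=2: 9984+5376+26·32·7=21184; k=3: 16704+0+26·24·7=21072 → min 10248 | T₂..T₅: k=2: 0+12768+12·32·33=25440; k=3: 9216+5544+12·24·33=24264; k=4: 8064+0+12·7·33=10836 → min 10836.
Length 5: T₁..T₅: k=1: 0+10836+26·12·33=21132; k=2: 9984+12768+26·32·33=50208; k=3: 16704+5544+26·24·33=42840; k=4: 10248+0+26·7·33=16254 → min 16254.
Optimal order: ((T₁·(T₂·(T₃·T₄)))·T₅) with cost 16254.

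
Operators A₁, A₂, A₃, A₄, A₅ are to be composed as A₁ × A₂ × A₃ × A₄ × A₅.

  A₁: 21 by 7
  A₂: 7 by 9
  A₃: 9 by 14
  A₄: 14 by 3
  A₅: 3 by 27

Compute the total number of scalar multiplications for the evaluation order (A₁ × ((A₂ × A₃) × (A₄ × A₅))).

(A₂ × A₃): 7×9 by 9×14 → 7×14, cost 7·9·14 = 882
(A₄ × A₅): 14×3 by 3×27 → 14×27, cost 14·3·27 = 1134
((A₂ × A₃) × (A₄ × A₅)): 7×14 by 14×27 → 7×27, cost 7·14·27 = 2646; cumulative 4662
(A₁ × ((A₂ × A₃) × (A₄ × A₅))): 21×7 by 7×27 → 21×27, cost 21·7·27 = 3969; cumulative 8631
Total: 8631 scalar multiplications.

8631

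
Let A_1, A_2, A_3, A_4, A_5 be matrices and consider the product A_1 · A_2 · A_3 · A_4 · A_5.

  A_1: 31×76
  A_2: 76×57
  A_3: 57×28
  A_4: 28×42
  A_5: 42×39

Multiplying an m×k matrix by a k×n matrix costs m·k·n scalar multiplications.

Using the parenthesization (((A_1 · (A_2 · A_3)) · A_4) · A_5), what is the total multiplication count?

(A_2 · A_3): 76×57 by 57×28 → 76×28, cost 76·57·28 = 121296
(A_1 · (A_2 · A_3)): 31×76 by 76×28 → 31×28, cost 31·76·28 = 65968; cumulative 187264
((A_1 · (A_2 · A_3)) · A_4): 31×28 by 28×42 → 31×42, cost 31·28·42 = 36456; cumulative 223720
(((A_1 · (A_2 · A_3)) · A_4) · A_5): 31×42 by 42×39 → 31×39, cost 31·42·39 = 50778; cumulative 274498
Total: 274498 scalar multiplications.

274498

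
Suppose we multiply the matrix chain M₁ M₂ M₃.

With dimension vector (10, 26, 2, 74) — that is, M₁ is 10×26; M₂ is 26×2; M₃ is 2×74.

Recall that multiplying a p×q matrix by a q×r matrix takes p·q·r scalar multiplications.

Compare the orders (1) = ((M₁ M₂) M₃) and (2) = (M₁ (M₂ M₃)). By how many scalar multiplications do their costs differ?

Order (1) = ((M₁ M₂) M₃): (M₁ M₂): 10×26 by 26×2 → 10×2, cost 10·26·2 = 520; ((M₁ M₂) M₃): 10×2 by 2×74 → 10×74, cost 10·2·74 = 1480; cumulative 2000. Total 2000.
Order (2) = (M₁ (M₂ M₃)): (M₂ M₃): 26×2 by 2×74 → 26×74, cost 26·2·74 = 3848; (M₁ (M₂ M₃)): 10×26 by 26×74 → 10×74, cost 10·26·74 = 19240; cumulative 23088. Total 23088.
Difference: |2000 − 23088| = 21088.

21088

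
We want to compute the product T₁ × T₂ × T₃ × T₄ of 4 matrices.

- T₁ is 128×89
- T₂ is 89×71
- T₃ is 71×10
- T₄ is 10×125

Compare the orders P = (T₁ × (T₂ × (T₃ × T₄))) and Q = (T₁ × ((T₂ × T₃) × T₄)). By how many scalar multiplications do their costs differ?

Order P = (T₁ × (T₂ × (T₃ × T₄))): (T₃ × T₄): 71×10 by 10×125 → 71×125, cost 71·10·125 = 88750; (T₂ × (T₃ × T₄)): 89×71 by 71×125 → 89×125, cost 89·71·125 = 789875; cumulative 878625; (T₁ × (T₂ × (T₃ × T₄))): 128×89 by 89×125 → 128×125, cost 128·89·125 = 1424000; cumulative 2302625. Total 2302625.
Order Q = (T₁ × ((T₂ × T₃) × T₄)): (T₂ × T₃): 89×71 by 71×10 → 89×10, cost 89·71·10 = 63190; ((T₂ × T₃) × T₄): 89×10 by 10×125 → 89×125, cost 89·10·125 = 111250; cumulative 174440; (T₁ × ((T₂ × T₃) × T₄)): 128×89 by 89×125 → 128×125, cost 128·89·125 = 1424000; cumulative 1598440. Total 1598440.
Difference: |2302625 − 1598440| = 704185.

704185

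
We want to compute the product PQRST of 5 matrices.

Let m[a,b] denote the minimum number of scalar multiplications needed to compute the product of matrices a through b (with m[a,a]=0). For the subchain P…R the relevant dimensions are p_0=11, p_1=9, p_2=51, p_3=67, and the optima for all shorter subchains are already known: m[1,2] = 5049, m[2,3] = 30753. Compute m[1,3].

m[1,3] = min over k∈[1,2] of m[1,k]+m[k+1,3]+p_{0}·p_k·p_{3}.
k=1: 0 + 30753 + 11·9·67 = 37386; k=2: 5049 + 0 + 11·51·67 = 42636.
Minimum: 37386 at k=1.

37386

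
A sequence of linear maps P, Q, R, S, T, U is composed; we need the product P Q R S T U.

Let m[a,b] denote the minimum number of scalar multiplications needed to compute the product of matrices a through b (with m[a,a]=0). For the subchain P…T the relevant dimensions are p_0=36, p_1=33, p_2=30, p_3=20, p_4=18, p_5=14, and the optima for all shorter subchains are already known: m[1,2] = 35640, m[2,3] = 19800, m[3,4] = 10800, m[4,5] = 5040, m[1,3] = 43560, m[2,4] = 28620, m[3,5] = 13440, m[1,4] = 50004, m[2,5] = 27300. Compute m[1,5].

43932

m[1,5] = min over k∈[1,4] of m[1,k]+m[k+1,5]+p_{0}·p_k·p_{5}.
k=1: 0 + 27300 + 36·33·14 = 43932; k=2: 35640 + 13440 + 36·30·14 = 64200; k=3: 43560 + 5040 + 36·20·14 = 58680; k=4: 50004 + 0 + 36·18·14 = 59076.
Minimum: 43932 at k=1.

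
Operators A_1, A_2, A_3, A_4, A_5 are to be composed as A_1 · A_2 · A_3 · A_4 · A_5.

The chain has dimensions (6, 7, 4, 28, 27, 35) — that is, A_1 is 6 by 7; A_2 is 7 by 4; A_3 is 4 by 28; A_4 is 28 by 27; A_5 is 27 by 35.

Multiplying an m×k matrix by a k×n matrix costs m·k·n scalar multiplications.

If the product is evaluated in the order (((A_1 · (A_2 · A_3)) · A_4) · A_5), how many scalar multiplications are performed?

12166

(A_2 · A_3): 7×4 by 4×28 → 7×28, cost 7·4·28 = 784
(A_1 · (A_2 · A_3)): 6×7 by 7×28 → 6×28, cost 6·7·28 = 1176; cumulative 1960
((A_1 · (A_2 · A_3)) · A_4): 6×28 by 28×27 → 6×27, cost 6·28·27 = 4536; cumulative 6496
(((A_1 · (A_2 · A_3)) · A_4) · A_5): 6×27 by 27×35 → 6×35, cost 6·27·35 = 5670; cumulative 12166
Total: 12166 scalar multiplications.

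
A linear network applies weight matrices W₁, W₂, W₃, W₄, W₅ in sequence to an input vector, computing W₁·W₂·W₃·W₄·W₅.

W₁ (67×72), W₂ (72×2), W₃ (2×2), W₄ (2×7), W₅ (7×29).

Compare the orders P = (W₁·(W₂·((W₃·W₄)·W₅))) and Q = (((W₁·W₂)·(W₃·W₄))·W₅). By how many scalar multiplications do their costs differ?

120291

Order P = (W₁·(W₂·((W₃·W₄)·W₅))): (W₃·W₄): 2×2 by 2×7 → 2×7, cost 2·2·7 = 28; ((W₃·W₄)·W₅): 2×7 by 7×29 → 2×29, cost 2·7·29 = 406; cumulative 434; (W₂·((W₃·W₄)·W₅)): 72×2 by 2×29 → 72×29, cost 72·2·29 = 4176; cumulative 4610; (W₁·(W₂·((W₃·W₄)·W₅))): 67×72 by 72×29 → 67×29, cost 67·72·29 = 139896; cumulative 144506. Total 144506.
Order Q = (((W₁·W₂)·(W₃·W₄))·W₅): (W₁·W₂): 67×72 by 72×2 → 67×2, cost 67·72·2 = 9648; (W₃·W₄): 2×2 by 2×7 → 2×7, cost 2·2·7 = 28; ((W₁·W₂)·(W₃·W₄)): 67×2 by 2×7 → 67×7, cost 67·2·7 = 938; cumulative 10614; (((W₁·W₂)·(W₃·W₄))·W₅): 67×7 by 7×29 → 67×29, cost 67·7·29 = 13601; cumulative 24215. Total 24215.
Difference: |144506 − 24215| = 120291.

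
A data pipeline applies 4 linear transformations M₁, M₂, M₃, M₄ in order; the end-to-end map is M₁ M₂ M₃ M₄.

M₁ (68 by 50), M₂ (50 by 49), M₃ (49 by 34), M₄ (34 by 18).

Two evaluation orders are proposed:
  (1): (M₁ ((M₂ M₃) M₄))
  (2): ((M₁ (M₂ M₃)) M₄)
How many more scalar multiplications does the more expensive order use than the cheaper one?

Order (1) = (M₁ ((M₂ M₃) M₄)): (M₂ M₃): 50×49 by 49×34 → 50×34, cost 50·49·34 = 83300; ((M₂ M₃) M₄): 50×34 by 34×18 → 50×18, cost 50·34·18 = 30600; cumulative 113900; (M₁ ((M₂ M₃) M₄)): 68×50 by 50×18 → 68×18, cost 68·50·18 = 61200; cumulative 175100. Total 175100.
Order (2) = ((M₁ (M₂ M₃)) M₄): (M₂ M₃): 50×49 by 49×34 → 50×34, cost 50·49·34 = 83300; (M₁ (M₂ M₃)): 68×50 by 50×34 → 68×34, cost 68·50·34 = 115600; cumulative 198900; ((M₁ (M₂ M₃)) M₄): 68×34 by 34×18 → 68×18, cost 68·34·18 = 41616; cumulative 240516. Total 240516.
Difference: |175100 − 240516| = 65416.

65416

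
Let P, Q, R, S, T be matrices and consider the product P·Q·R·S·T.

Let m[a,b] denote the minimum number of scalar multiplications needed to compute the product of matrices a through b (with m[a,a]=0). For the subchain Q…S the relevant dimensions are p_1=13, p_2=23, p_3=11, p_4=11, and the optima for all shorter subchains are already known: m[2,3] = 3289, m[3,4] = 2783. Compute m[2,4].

m[2,4] = min over k∈[2,3] of m[2,k]+m[k+1,4]+p_{1}·p_k·p_{4}.
k=2: 0 + 2783 + 13·23·11 = 6072; k=3: 3289 + 0 + 13·11·11 = 4862.
Minimum: 4862 at k=3.

4862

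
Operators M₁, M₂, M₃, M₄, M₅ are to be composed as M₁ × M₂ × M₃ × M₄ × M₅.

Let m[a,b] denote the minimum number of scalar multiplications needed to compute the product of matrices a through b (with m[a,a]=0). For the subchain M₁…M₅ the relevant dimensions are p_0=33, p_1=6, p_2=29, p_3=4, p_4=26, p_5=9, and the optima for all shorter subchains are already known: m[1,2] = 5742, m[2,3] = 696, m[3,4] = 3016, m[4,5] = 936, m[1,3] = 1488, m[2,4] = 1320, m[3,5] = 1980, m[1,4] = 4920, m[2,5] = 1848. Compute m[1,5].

m[1,5] = min over k∈[1,4] of m[1,k]+m[k+1,5]+p_{0}·p_k·p_{5}.
k=1: 0 + 1848 + 33·6·9 = 3630; k=2: 5742 + 1980 + 33·29·9 = 16335; k=3: 1488 + 936 + 33·4·9 = 3612; k=4: 4920 + 0 + 33·26·9 = 12642.
Minimum: 3612 at k=3.

3612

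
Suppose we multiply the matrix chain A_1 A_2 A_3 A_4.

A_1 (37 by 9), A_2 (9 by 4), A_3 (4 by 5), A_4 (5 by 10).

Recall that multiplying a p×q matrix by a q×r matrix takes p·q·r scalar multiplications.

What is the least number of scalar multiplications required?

3012

Adjacent pairs: A_1A_2 = 37·9·4 = 1332; A_2A_3 = 9·4·5 = 180; A_3A_4 = 4·5·10 = 200.
Length 3: A_1..A_3: k=1: 0+180+37·9·5=1845; k=2: 1332+0+37·4·5=2072 → min 1845 | A_2..A_4: k=2: 0+200+9·4·10=560; k=3: 180+0+9·5·10=630 → min 560.
Length 4: A_1..A_4: k=1: 0+560+37·9·10=3890; k=2: 1332+200+37·4·10=3012; k=3: 1845+0+37·5·10=3695 → min 3012.
Optimal order: ((A_1 A_2) (A_3 A_4)) with cost 3012.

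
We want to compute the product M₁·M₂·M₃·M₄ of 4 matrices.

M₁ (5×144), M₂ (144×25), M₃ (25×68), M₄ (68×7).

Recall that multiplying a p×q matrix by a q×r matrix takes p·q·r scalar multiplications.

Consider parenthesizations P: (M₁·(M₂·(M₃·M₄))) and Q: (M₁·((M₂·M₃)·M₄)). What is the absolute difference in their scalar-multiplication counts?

Order P = (M₁·(M₂·(M₃·M₄))): (M₃·M₄): 25×68 by 68×7 → 25×7, cost 25·68·7 = 11900; (M₂·(M₃·M₄)): 144×25 by 25×7 → 144×7, cost 144·25·7 = 25200; cumulative 37100; (M₁·(M₂·(M₃·M₄))): 5×144 by 144×7 → 5×7, cost 5·144·7 = 5040; cumulative 42140. Total 42140.
Order Q = (M₁·((M₂·M₃)·M₄)): (M₂·M₃): 144×25 by 25×68 → 144×68, cost 144·25·68 = 244800; ((M₂·M₃)·M₄): 144×68 by 68×7 → 144×7, cost 144·68·7 = 68544; cumulative 313344; (M₁·((M₂·M₃)·M₄)): 5×144 by 144×7 → 5×7, cost 5·144·7 = 5040; cumulative 318384. Total 318384.
Difference: |42140 − 318384| = 276244.

276244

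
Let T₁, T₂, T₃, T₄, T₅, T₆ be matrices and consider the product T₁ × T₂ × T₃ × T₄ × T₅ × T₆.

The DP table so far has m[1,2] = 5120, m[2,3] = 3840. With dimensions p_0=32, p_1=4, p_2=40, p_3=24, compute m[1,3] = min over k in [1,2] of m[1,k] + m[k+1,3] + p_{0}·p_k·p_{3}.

6912

m[1,3] = min over k∈[1,2] of m[1,k]+m[k+1,3]+p_{0}·p_k·p_{3}.
k=1: 0 + 3840 + 32·4·24 = 6912; k=2: 5120 + 0 + 32·40·24 = 35840.
Minimum: 6912 at k=1.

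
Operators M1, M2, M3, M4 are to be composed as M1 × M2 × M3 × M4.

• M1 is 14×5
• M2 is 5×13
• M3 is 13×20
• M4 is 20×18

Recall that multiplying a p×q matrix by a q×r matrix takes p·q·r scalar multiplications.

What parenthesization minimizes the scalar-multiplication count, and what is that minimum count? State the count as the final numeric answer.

4360

Adjacent pairs: M1M2 = 14·5·13 = 910; M2M3 = 5·13·20 = 1300; M3M4 = 13·20·18 = 4680.
Length 3: M1..M3: k=1: 0+1300+14·5·20=2700; k=2: 910+0+14·13·20=4550 → min 2700 | M2..M4: k=2: 0+4680+5·13·18=5850; k=3: 1300+0+5·20·18=3100 → min 3100.
Length 4: M1..M4: k=1: 0+3100+14·5·18=4360; k=2: 910+4680+14·13·18=8866; k=3: 2700+0+14·20·18=7740 → min 4360.
Optimal parenthesization: (M1 × ((M2 × M3) × M4)) with cost 4360.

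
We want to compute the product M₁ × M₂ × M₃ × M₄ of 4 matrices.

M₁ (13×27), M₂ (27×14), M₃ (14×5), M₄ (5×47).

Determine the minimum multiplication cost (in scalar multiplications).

6700

Adjacent pairs: M₁M₂ = 13·27·14 = 4914; M₂M₃ = 27·14·5 = 1890; M₃M₄ = 14·5·47 = 3290.
Length 3: M₁..M₃: k=1: 0+1890+13·27·5=3645; k=2: 4914+0+13·14·5=5824 → min 3645 | M₂..M₄: k=2: 0+3290+27·14·47=21056; k=3: 1890+0+27·5·47=8235 → min 8235.
Length 4: M₁..M₄: k=1: 0+8235+13·27·47=24732; k=2: 4914+3290+13·14·47=16758; k=3: 3645+0+13·5·47=6700 → min 6700.
Optimal order: ((M₁ × (M₂ × M₃)) × M₄) with cost 6700.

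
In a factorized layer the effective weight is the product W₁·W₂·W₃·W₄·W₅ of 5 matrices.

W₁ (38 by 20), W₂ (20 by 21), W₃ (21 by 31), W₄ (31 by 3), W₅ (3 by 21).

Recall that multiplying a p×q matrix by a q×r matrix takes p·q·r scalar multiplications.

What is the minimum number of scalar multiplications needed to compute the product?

Adjacent pairs: W₁W₂ = 38·20·21 = 15960; W₂W₃ = 20·21·31 = 13020; W₃W₄ = 21·31·3 = 1953; W₄W₅ = 31·3·21 = 1953.
Length 3: W₁..W₃: k=1: 0+13020+38·20·31=36580; k=2: 15960+0+38·21·31=40698 → min 36580 | W₂..W₄: k=2: 0+1953+20·21·3=3213; k=3: 13020+0+20·31·3=14880 → min 3213 | W₃..W₅: k=3: 0+1953+21·31·21=15624; k=4: 1953+0+21·3·21=3276 → min 3276.
Length 4: W₁..W₄: k=1: 0+3213+38·20·3=5493; k=2: 15960+1953+38·21·3=20307; k=3: 36580+0+38·31·3=40114 → min 5493 | W₂..W₅: k=2: 0+3276+20·21·21=12096; k=3: 13020+1953+20·31·21=27993; k=4: 3213+0+20·3·21=4473 → min 4473.
Length 5: W₁..W₅: k=1: 0+4473+38·20·21=20433; k=2: 15960+3276+38·21·21=35994; k=3: 36580+1953+38·31·21=63271; k=4: 5493+0+38·3·21=7887 → min 7887.
Optimal order: ((W₁·(W₂·(W₃·W₄)))·W₅) with cost 7887.

7887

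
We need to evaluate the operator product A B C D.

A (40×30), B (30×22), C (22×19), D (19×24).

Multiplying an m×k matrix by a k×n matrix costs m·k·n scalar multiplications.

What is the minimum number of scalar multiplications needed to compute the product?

Adjacent pairs: AB = 40·30·22 = 26400; BC = 30·22·19 = 12540; CD = 22·19·24 = 10032.
Length 3: A..C: k=1: 0+12540+40·30·19=35340; k=2: 26400+0+40·22·19=43120 → min 35340 | B..D: k=2: 0+10032+30·22·24=25872; k=3: 12540+0+30·19·24=26220 → min 25872.
Length 4: A..D: k=1: 0+25872+40·30·24=54672; k=2: 26400+10032+40·22·24=57552; k=3: 35340+0+40·19·24=53580 → min 53580.
Optimal order: ((A (B C)) D) with cost 53580.

53580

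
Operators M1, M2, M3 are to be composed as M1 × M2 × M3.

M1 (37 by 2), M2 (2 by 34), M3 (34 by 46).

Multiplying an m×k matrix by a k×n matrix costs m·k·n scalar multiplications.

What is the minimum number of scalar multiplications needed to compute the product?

Order (M1 × (M2 × M3)): (M2 × M3): 2×34 by 34×46 → 2×46, cost 2·34·46 = 3128; (M1 × (M2 × M3)): 37×2 by 2×46 → 37×46, cost 37·2·46 = 3404; cumulative 6532. Total 6532.
Order ((M1 × M2) × M3): (M1 × M2): 37×2 by 2×34 → 37×34, cost 37·2·34 = 2516; ((M1 × M2) × M3): 37×34 by 34×46 → 37×46, cost 37·34·46 = 57868; cumulative 60384. Total 60384.
Minimum: 6532.

6532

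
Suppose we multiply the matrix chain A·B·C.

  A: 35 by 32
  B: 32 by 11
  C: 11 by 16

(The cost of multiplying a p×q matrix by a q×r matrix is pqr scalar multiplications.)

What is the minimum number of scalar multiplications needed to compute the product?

Order (A·(B·C)): (B·C): 32×11 by 11×16 → 32×16, cost 32·11·16 = 5632; (A·(B·C)): 35×32 by 32×16 → 35×16, cost 35·32·16 = 17920; cumulative 23552. Total 23552.
Order ((A·B)·C): (A·B): 35×32 by 32×11 → 35×11, cost 35·32·11 = 12320; ((A·B)·C): 35×11 by 11×16 → 35×16, cost 35·11·16 = 6160; cumulative 18480. Total 18480.
Minimum: 18480.

18480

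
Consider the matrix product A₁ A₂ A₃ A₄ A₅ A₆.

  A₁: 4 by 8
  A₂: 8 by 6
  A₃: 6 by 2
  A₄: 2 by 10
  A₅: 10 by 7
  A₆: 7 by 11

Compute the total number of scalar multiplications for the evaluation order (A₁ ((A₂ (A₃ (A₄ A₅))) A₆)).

1528

(A₄ A₅): 2×10 by 10×7 → 2×7, cost 2·10·7 = 140
(A₃ (A₄ A₅)): 6×2 by 2×7 → 6×7, cost 6·2·7 = 84; cumulative 224
(A₂ (A₃ (A₄ A₅))): 8×6 by 6×7 → 8×7, cost 8·6·7 = 336; cumulative 560
((A₂ (A₃ (A₄ A₅))) A₆): 8×7 by 7×11 → 8×11, cost 8·7·11 = 616; cumulative 1176
(A₁ ((A₂ (A₃ (A₄ A₅))) A₆)): 4×8 by 8×11 → 4×11, cost 4·8·11 = 352; cumulative 1528
Total: 1528 scalar multiplications.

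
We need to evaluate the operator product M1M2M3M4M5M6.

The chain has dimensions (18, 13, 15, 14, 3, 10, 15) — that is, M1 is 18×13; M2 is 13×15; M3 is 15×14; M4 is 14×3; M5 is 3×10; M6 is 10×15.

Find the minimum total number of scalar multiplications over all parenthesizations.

3177

Adjacent pairs: M1M2 = 18·13·15 = 3510; M2M3 = 13·15·14 = 2730; M3M4 = 15·14·3 = 630; M4M5 = 14·3·10 = 420; M5M6 = 3·10·15 = 450.
Length 3: M1..M3: k=1: 0+2730+18·13·14=6006; k=2: 3510+0+18·15·14=7290 → min 6006 | M2..M4: k=2: 0+630+13·15·3=1215; k=3: 2730+0+13·14·3=3276 → min 1215 | M3..M5: k=3: 0+420+15·14·10=2520; k=4: 630+0+15·3·10=1080 → min 1080 | M4..M6: k=4: 0+450+14·3·15=1080; k=5: 420+0+14·10·15=2520 → min 1080.
Length 4: M1..M4: k=1: 0+1215+18·13·3=1917; k=2: 3510+630+18·15·3=4950; k=3: 6006+0+18·14·3=6762 → min 1917 | M2..M5: k=2: 0+1080+13·15·10=3030; k=3: 2730+420+13·14·10=4970; k=4: 1215+0+13·3·10=1605 → min 1605 | M3..M6: k=3: 0+1080+15·14·15=4230; k=4: 630+450+15·3·15=1755; k=5: 1080+0+15·10·15=3330 → min 1755.
Length 5: M1..M5: k=1: 0+1605+18·13·10=3945; k=2: 3510+1080+18·15·10=7290; k=3: 6006+420+18·14·10=8946; k=4: 1917+0+18·3·10=2457 → min 2457 | M2..M6: k=2: 0+1755+13·15·15=4680; k=3: 2730+1080+13·14·15=6540; k=4: 1215+450+13·3·15=2250; k=5: 1605+0+13·10·15=3555 → min 2250.
Length 6: M1..M6: k=1: 0+2250+18·13·15=5760; k=2: 3510+1755+18·15·15=9315; k=3: 6006+1080+18·14·15=10866; k=4: 1917+450+18·3·15=3177; k=5: 2457+0+18·10·15=5157 → min 3177.
Optimal order: ((M1(M2(M3M4)))(M5M6)) with cost 3177.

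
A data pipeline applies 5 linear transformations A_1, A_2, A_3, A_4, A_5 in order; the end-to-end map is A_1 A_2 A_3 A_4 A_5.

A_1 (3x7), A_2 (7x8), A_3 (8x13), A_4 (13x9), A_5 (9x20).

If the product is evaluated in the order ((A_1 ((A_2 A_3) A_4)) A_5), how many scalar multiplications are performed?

2276

(A_2 A_3): 7×8 by 8×13 → 7×13, cost 7·8·13 = 728
((A_2 A_3) A_4): 7×13 by 13×9 → 7×9, cost 7·13·9 = 819; cumulative 1547
(A_1 ((A_2 A_3) A_4)): 3×7 by 7×9 → 3×9, cost 3·7·9 = 189; cumulative 1736
((A_1 ((A_2 A_3) A_4)) A_5): 3×9 by 9×20 → 3×20, cost 3·9·20 = 540; cumulative 2276
Total: 2276 scalar multiplications.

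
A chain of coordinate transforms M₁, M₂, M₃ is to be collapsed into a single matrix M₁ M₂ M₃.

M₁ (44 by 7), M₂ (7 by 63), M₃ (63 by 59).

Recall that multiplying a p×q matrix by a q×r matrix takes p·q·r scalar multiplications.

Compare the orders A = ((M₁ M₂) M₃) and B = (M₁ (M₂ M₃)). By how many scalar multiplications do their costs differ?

Order A = ((M₁ M₂) M₃): (M₁ M₂): 44×7 by 7×63 → 44×63, cost 44·7·63 = 19404; ((M₁ M₂) M₃): 44×63 by 63×59 → 44×59, cost 44·63·59 = 163548; cumulative 182952. Total 182952.
Order B = (M₁ (M₂ M₃)): (M₂ M₃): 7×63 by 63×59 → 7×59, cost 7·63·59 = 26019; (M₁ (M₂ M₃)): 44×7 by 7×59 → 44×59, cost 44·7·59 = 18172; cumulative 44191. Total 44191.
Difference: |182952 − 44191| = 138761.

138761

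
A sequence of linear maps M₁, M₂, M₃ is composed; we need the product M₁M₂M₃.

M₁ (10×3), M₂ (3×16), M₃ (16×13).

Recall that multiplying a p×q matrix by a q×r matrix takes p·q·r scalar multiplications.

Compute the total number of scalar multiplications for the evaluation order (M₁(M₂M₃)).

(M₂M₃): 3×16 by 16×13 → 3×13, cost 3·16·13 = 624
(M₁(M₂M₃)): 10×3 by 3×13 → 10×13, cost 10·3·13 = 390; cumulative 1014
Total: 1014 scalar multiplications.

1014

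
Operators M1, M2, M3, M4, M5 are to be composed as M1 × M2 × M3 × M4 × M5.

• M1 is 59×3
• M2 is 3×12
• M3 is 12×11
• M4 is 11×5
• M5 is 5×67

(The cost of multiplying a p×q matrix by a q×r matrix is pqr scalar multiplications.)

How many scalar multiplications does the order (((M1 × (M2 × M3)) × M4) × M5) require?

(M2 × M3): 3×12 by 12×11 → 3×11, cost 3·12·11 = 396
(M1 × (M2 × M3)): 59×3 by 3×11 → 59×11, cost 59·3·11 = 1947; cumulative 2343
((M1 × (M2 × M3)) × M4): 59×11 by 11×5 → 59×5, cost 59·11·5 = 3245; cumulative 5588
(((M1 × (M2 × M3)) × M4) × M5): 59×5 by 5×67 → 59×67, cost 59·5·67 = 19765; cumulative 25353
Total: 25353 scalar multiplications.

25353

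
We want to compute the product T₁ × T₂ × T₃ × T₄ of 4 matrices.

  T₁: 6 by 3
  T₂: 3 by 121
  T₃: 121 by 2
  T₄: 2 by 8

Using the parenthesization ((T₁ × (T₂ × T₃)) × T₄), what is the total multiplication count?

(T₂ × T₃): 3×121 by 121×2 → 3×2, cost 3·121·2 = 726
(T₁ × (T₂ × T₃)): 6×3 by 3×2 → 6×2, cost 6·3·2 = 36; cumulative 762
((T₁ × (T₂ × T₃)) × T₄): 6×2 by 2×8 → 6×8, cost 6·2·8 = 96; cumulative 858
Total: 858 scalar multiplications.

858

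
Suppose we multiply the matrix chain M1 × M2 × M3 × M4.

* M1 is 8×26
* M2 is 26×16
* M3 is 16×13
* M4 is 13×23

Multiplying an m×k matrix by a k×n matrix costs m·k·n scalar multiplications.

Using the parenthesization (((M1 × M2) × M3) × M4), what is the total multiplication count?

(M1 × M2): 8×26 by 26×16 → 8×16, cost 8·26·16 = 3328
((M1 × M2) × M3): 8×16 by 16×13 → 8×13, cost 8·16·13 = 1664; cumulative 4992
(((M1 × M2) × M3) × M4): 8×13 by 13×23 → 8×23, cost 8·13·23 = 2392; cumulative 7384
Total: 7384 scalar multiplications.

7384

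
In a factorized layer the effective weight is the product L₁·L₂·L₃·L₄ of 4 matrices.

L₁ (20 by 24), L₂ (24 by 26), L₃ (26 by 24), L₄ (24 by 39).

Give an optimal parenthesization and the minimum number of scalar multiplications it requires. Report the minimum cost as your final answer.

Adjacent pairs: L₁L₂ = 20·24·26 = 12480; L₂L₃ = 24·26·24 = 14976; L₃L₄ = 26·24·39 = 24336.
Length 3: L₁..L₃: k=1: 0+14976+20·24·24=26496; k=2: 12480+0+20·26·24=24960 → min 24960 | L₂..L₄: k=2: 0+24336+24·26·39=48672; k=3: 14976+0+24·24·39=37440 → min 37440.
Length 4: L₁..L₄: k=1: 0+37440+20·24·39=56160; k=2: 12480+24336+20·26·39=57096; k=3: 24960+0+20·24·39=43680 → min 43680.
Optimal parenthesization: (((L₁·L₂)·L₃)·L₄) with cost 43680.

43680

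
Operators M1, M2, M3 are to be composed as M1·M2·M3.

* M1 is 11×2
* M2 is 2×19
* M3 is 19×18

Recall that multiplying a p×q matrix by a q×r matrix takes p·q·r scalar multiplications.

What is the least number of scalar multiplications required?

Order (M1·(M2·M3)): (M2·M3): 2×19 by 19×18 → 2×18, cost 2·19·18 = 684; (M1·(M2·M3)): 11×2 by 2×18 → 11×18, cost 11·2·18 = 396; cumulative 1080. Total 1080.
Order ((M1·M2)·M3): (M1·M2): 11×2 by 2×19 → 11×19, cost 11·2·19 = 418; ((M1·M2)·M3): 11×19 by 19×18 → 11×18, cost 11·19·18 = 3762; cumulative 4180. Total 4180.
Minimum: 1080.

1080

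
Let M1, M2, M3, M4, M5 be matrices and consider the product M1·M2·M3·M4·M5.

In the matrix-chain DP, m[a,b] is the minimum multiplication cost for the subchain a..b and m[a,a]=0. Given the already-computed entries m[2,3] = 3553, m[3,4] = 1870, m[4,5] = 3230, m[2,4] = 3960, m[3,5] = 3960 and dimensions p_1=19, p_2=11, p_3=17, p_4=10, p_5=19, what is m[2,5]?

m[2,5] = min over k∈[2,4] of m[2,k]+m[k+1,5]+p_{1}·p_k·p_{5}.
k=2: 0 + 3960 + 19·11·19 = 7931; k=3: 3553 + 3230 + 19·17·19 = 12920; k=4: 3960 + 0 + 19·10·19 = 7570.
Minimum: 7570 at k=4.

7570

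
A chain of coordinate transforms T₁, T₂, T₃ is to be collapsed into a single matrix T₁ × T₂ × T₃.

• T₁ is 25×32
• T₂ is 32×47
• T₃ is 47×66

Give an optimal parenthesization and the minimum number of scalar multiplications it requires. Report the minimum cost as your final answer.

115150

(T₁ × (T₂ × T₃)): cost 152064.
((T₁ × T₂) × T₃): cost 115150.
Optimal: ((T₁ × T₂) × T₃) with cost 115150.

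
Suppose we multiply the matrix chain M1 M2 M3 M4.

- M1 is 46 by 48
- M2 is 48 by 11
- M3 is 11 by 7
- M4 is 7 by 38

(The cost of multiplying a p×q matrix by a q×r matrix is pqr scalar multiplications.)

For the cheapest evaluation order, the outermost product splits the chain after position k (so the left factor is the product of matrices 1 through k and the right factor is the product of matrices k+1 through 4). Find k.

Adjacent pairs: M1M2 = 46·48·11 = 24288; M2M3 = 48·11·7 = 3696; M3M4 = 11·7·38 = 2926.
Length 3: M1..M3: k=1: 0+3696+46·48·7=19152; k=2: 24288+0+46·11·7=27830 → min 19152 | M2..M4: k=2: 0+2926+48·11·38=22990; k=3: 3696+0+48·7·38=16464 → min 16464.
Top-level splits: k=1: (M1..M1)·(M2..M4) → 0+16464+46·48·38 = 100368; k=2: (M1..M2)·(M3..M4) → 24288+2926+46·11·38 = 46442; k=3: (M1..M3)·(M4..M4) → 19152+0+46·7·38 = 31388.
Best split is after M3, i.e. k = 3.

3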